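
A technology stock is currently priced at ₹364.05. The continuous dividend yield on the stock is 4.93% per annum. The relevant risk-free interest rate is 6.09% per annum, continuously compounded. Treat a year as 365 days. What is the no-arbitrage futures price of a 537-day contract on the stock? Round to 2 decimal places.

F = S·e^((r − q)T) = 364.05 · e^((0.0609 − 0.0493) × 537/365)
= 364.05 · e^0.017066 = 364.05 × 1.017212
F = ₹370.32

₹370.32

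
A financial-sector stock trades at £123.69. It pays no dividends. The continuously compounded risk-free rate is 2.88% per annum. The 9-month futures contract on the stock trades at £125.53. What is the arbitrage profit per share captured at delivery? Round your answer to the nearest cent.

£0.86 per share

Fair futures: F* = S·e^(carry·T), with carry = r = 0.0288
F* = 123.69 · e^(0.0288 × 9/12) = 123.69 · e^0.021600 = 123.69 × 1.021835 = £126.3908
Market £125.53 < fair £126.3908: forward underpriced → reverse cash-and-carry (short spot, go long the forward).
At maturity, profit = |F_mkt − F*| = |125.53 − 126.3908| = £0.86 per share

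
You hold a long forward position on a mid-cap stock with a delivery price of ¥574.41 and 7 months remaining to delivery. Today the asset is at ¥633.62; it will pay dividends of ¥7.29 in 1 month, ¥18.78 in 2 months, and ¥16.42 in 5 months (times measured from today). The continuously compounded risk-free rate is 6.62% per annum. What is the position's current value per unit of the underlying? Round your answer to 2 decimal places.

¥39.17

PV(remaining dividends) I = 7.29·e^(−0.0662·1/12) + 18.78·e^(−0.0662·2/12) + 16.42·e^(−0.0662·5/12) = 41.7971
Current forward F = (S − I)·e^(rT) = (633.62 − 41.7971)·e^(0.0662·7/12) = 591.8229 × 1.039372 = 615.1242
Value (long) = (F − K)·e^(−rT) = (615.1242 − 574.41) × 0.962119 = 39.1719
Value = ¥39.17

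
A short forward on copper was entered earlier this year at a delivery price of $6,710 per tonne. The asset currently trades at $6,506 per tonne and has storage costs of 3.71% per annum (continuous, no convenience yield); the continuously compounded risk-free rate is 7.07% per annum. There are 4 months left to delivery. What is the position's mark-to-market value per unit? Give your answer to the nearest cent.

-$33.24 per tonne

Current fair forward for the remaining 4 months: F = S·e^((r + u)·T), (r + u) = 0.0707 + 0.0371 = 0.1078
F = 6506 · e^(0.1078 × 4/12) = 6506 × 1.03658674 = 6744.0333
Value of long forward = (F − K)·e^(−rT) = (6744.0333 − 6710) · e^(−0.0707·4/12)
= 34.0333 × 0.97670886 = 33.24
Short position value = −(long value) = -$33.24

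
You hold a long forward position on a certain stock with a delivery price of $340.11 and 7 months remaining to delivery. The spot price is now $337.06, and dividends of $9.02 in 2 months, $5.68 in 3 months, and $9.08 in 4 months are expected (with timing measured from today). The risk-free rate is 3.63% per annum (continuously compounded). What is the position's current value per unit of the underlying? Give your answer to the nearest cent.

-$19.49

PV(remaining dividends) I = 9.02·e^(−0.0363·2/12) + 5.68·e^(−0.0363·3/12) + 9.08·e^(−0.0363·4/12) = 23.5651
Current forward F = (S − I)·e^(rT) = (337.06 − 23.5651)·e^(0.0363·7/12) = 313.4949 × 1.021401 = 320.2040
Value (long) = (F − K)·e^(−rT) = (320.2040 − 340.11) × 0.979048 = -19.4889
Value = -$19.49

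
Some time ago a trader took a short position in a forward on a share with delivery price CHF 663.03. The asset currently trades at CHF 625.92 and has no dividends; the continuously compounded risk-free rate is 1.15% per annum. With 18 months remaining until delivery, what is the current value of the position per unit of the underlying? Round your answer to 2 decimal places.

Current fair forward for the remaining 18 months: F = S·e^(r·T), r = 0.0115
F = 625.92 · e^(0.0115 × 18/12) = 625.92 × 1.017400 = 636.8110
Value of long forward = (F − K)·e^(−rT) = (636.8110 − 663.03) · e^(−0.0115·18/12)
= -26.2190 × 0.982898 = -25.77
Short position value = −(long value) = CHF 25.77

CHF 25.77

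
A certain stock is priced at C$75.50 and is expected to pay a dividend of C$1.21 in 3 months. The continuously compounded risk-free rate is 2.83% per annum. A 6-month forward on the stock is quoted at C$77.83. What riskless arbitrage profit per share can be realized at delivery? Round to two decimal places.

PV(dividends) I = 1.21·e^(−0.0283·3/12) = 1.2015
Fair forward F* = (S − I)·e^(rT) = (75.50 − 1.2015)·e^0.014150 = 74.2985 × 1.014251 = 75.3573
Market C$77.83 > fair 75.3573: forward overpriced → cash-and-carry (borrow at r, buy the stock and collect the dividends, short the forward).
Profit at T = |F_mkt − F*| = |77.83 − 75.3573| = C$2.47 per share

C$2.47 per share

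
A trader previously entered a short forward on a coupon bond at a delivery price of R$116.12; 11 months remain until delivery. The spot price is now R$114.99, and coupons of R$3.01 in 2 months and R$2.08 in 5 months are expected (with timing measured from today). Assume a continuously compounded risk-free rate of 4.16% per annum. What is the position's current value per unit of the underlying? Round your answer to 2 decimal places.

R$1.82

PV(remaining coupons) I = 3.01·e^(−0.0416·2/12) + 2.08·e^(−0.0416·5/12) = 5.0335
Current forward F = (S − I)·e^(rT) = (114.99 − 5.0335)·e^(0.0416·11/12) = 109.9565 × 1.038870 = 114.2305
Value (long) = (F − K)·e^(−rT) = (114.2305 − 116.12) × 0.962585 = -1.8188
Short position value = −(long value) = R$1.82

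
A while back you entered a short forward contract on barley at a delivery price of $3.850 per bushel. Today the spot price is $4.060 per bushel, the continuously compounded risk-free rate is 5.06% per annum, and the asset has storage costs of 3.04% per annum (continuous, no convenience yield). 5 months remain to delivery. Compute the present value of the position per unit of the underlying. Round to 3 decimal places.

-$0.342 per bushel

Current fair forward for the remaining 5 months: F = S·e^((r + u)·T), (r + u) = 0.0506 + 0.0304 = 0.0810
F = 4.060 · e^(0.0810 × 5/12) = 4.060 × 1.034326 = 4.1994
Value of long forward = (F − K)·e^(−rT) = (4.1994 − 3.850) · e^(−0.0506·5/12)
= 0.3494 × 0.979137 = 0.342
Short position value = −(long value) = -$0.342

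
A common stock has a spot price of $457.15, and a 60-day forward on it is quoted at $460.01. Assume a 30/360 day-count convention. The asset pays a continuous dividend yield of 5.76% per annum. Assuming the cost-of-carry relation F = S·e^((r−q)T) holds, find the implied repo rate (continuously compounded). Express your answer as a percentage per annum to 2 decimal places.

From F = S·e^((r−q)T): (r − q) = ln(F/S)/T
ln(460.01/457.15) = ln(1.006256) = 0.006237
(r − q) = 0.006237 / (60/360) = 0.037422
r = ln(F/S)/T + q = 0.037422 + 0.0576 = 0.095022
r = 9.50%

9.50%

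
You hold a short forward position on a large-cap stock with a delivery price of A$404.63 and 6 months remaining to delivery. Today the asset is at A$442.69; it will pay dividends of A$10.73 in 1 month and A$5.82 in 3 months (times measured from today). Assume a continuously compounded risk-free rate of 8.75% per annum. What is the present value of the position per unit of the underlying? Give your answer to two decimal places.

PV(remaining dividends) I = 10.73·e^(−0.0875·1/12) + 5.82·e^(−0.0875·3/12) = 16.3461
Current forward F = (S − I)·e^(rT) = (442.69 − 16.3461)·e^(0.0875·6/12) = 426.3439 × 1.044721 = 445.4104
Value (long) = (F − K)·e^(−rT) = (445.4104 − 404.63) × 0.957193 = 39.0347
Short position value = −(long value) = -A$39.03

-A$39.03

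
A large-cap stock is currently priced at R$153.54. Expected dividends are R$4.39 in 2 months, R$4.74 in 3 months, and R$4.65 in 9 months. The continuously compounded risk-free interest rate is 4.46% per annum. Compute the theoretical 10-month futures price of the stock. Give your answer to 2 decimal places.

PV(dividends) I = 4.39·e^(−0.0446·2/12) + 4.74·e^(−0.0446·3/12) + 4.65·e^(−0.0446·9/12)
I = 4.3575 + 4.6874 + 4.4970 = 13.5419
F = (S − I)·e^(rT) = (153.54 − 13.5419) · e^(0.0446·10/12)
= 139.9981 · e^0.037167 = 139.9981 × 1.037866 = R$145.30

R$145.30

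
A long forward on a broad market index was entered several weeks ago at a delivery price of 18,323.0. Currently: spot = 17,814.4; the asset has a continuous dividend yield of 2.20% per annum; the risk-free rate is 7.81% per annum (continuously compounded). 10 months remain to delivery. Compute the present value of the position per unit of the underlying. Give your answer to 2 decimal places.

Current fair forward for the remaining 10 months: F = S·e^((r − q)·T), (r − q) = 0.0781 − 0.0220 = 0.0561
F = 17814.4 · e^(0.0561 × 10/12) = 17814.4 × 1.04786001 = 18666.9974
Value of long forward = (F − K)·e^(−rT) = (18666.9974 − 18323.0) · e^(−0.0781·10/12)
= 343.9974 × 0.93698938 = 322.32

322.32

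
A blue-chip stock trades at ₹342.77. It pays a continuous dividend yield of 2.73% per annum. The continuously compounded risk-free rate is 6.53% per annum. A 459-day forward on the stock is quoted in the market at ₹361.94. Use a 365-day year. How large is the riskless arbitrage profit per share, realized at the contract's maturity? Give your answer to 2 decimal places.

Fair forward: F* = S·e^(carry·T), with carry = (r − q) = 0.0653 − 0.0273 = 0.0380
F* = 342.77 · e^(0.0380 × 459/365) = 342.77 · e^0.047786 = 342.77 × 1.048946 = ₹359.5472
Market ₹361.94 > fair ₹359.5472: forward overpriced → cash-and-carry (buy spot, short the forward).
At maturity, profit = |F_mkt − F*| = |361.94 − 359.5472| = ₹2.39 per share

₹2.39 per share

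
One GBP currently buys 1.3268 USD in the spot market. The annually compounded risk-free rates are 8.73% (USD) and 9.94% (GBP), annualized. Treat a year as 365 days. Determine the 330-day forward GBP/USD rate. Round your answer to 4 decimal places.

1.3136

By covered interest parity, F = S · (1+r_USD)^T / (1+r_GBP)^T
= 1.3268 × 1.078608 / 1.089455 = 1.3268 × 0.990044
F = 1.3136 USD per GBP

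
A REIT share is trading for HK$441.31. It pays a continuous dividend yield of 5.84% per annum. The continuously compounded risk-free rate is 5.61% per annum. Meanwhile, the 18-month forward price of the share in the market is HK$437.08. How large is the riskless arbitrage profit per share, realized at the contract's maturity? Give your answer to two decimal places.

Fair forward: F* = S·e^(carry·T), with carry = (r − q) = 0.0561 − 0.0584 = -0.0023
F* = 441.31 · e^(-0.0023 × 18/12) = 441.31 · e^-0.003450 = 441.31 × 0.996556 = HK$439.7901
Market HK$437.08 < fair HK$439.7901: forward underpriced → reverse cash-and-carry (short spot, go long the forward).
At maturity, profit = |F_mkt − F*| = |437.08 − 439.7901| = HK$2.71 per share

HK$2.71 per share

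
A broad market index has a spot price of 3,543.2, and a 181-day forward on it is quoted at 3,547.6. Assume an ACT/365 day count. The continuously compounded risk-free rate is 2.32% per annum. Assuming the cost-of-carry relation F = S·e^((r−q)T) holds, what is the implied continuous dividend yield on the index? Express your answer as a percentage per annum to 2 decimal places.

2.07%

From F = S·e^((r−q)T): (r − q) = ln(F/S)/T
ln(3547.6/3543.2) = ln(1.001242) = 0.001241
(r − q) = 0.001241 / (181/365) = 0.002503
q = r − ln(F/S)/T = 0.0232 − 0.002503 = 0.020697
q = 2.07%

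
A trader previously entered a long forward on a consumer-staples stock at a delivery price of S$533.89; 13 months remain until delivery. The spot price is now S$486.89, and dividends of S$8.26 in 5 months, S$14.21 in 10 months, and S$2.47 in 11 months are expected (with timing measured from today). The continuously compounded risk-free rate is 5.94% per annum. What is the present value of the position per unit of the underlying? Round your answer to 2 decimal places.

PV(remaining dividends) I = 8.26·e^(−0.0594·5/12) + 14.21·e^(−0.0594·10/12) + 2.47·e^(−0.0594·11/12) = 23.9209
Current forward F = (S − I)·e^(rT) = (486.89 − 23.9209)·e^(0.0594·13/12) = 462.9691 × 1.066466 = 493.7408
Value (long) = (F − K)·e^(−rT) = (493.7408 − 533.89) × 0.937677 = -37.6470
Value = -S$37.65

-S$37.65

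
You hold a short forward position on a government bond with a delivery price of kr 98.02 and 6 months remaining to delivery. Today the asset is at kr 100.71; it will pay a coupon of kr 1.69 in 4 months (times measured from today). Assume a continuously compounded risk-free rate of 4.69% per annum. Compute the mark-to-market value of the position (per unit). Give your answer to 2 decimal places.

-kr 3.30

PV(remaining coupons) I = 1.69·e^(−0.0469·4/12) = 1.6638
Current forward F = (S − I)·e^(rT) = (100.71 − 1.6638)·e^(0.0469·6/12) = 99.0462 × 1.023727 = 101.3963
Value (long) = (F − K)·e^(−rT) = (101.3963 − 98.02) × 0.976823 = 3.2980
Short position value = −(long value) = -kr 3.30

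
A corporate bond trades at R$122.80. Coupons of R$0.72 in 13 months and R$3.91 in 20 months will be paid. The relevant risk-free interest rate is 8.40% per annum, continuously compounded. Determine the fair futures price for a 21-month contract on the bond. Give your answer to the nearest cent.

R$137.55

PV(coupons) I = 0.72·e^(−0.0840·13/12) + 3.91·e^(−0.0840·20/12)
I = 0.6574 + 3.3992 = 4.0566
F = (S − I)·e^(rT) = (122.80 − 4.0566) · e^(0.0840·21/12)
= 118.7434 · e^0.147000 = 118.7434 × 1.158354 = R$137.55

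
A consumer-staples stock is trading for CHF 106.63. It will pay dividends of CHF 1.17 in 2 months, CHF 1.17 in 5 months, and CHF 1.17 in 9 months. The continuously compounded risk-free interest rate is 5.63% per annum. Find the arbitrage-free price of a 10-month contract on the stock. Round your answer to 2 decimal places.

PV(dividends) I = 1.17·e^(−0.0563·2/12) + 1.17·e^(−0.0563·5/12) + 1.17·e^(−0.0563·9/12)
I = 1.1591 + 1.1429 + 1.1216 = 3.4236
F = (S − I)·e^(rT) = (106.63 − 3.4236) · e^(0.0563·10/12)
= 103.2064 · e^0.046917 = 103.2064 × 1.048035 = CHF 108.16

CHF 108.16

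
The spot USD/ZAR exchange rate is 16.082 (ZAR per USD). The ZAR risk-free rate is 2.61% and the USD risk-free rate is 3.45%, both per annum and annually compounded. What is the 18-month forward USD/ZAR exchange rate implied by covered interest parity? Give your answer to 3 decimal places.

By covered interest parity, F = S · (1+r_ZAR)^T / (1+r_USD)^T
= 16.082 × 1.039404 / 1.052194 = 16.082 × 0.987844
F = 15.887 ZAR per USD

15.887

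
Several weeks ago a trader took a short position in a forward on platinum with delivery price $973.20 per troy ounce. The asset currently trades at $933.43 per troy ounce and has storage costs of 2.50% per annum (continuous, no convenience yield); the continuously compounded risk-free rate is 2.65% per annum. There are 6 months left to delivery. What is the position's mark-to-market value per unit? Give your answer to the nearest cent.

$15.22 per troy ounce

Current fair forward for the remaining 6 months: F = S·e^((r + u)·T), (r + u) = 0.0265 + 0.0250 = 0.0515
F = 933.43 · e^(0.0515 × 6/12) = 933.43 × 1.026084 = 957.7776
Value of long forward = (F − K)·e^(−rT) = (957.7776 − 973.20) · e^(−0.0265·6/12)
= -15.4224 × 0.986837 = -15.22
Short position value = −(long value) = $15.22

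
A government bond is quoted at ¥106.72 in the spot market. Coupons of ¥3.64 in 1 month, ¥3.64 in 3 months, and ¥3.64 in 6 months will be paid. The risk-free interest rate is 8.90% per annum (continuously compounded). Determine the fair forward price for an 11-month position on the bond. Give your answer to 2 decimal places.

¥104.23

PV(coupons) I = 3.64·e^(−0.0890·1/12) + 3.64·e^(−0.0890·3/12) + 3.64·e^(−0.0890·6/12)
I = 3.6131 + 3.5599 + 3.4816 = 10.6546
F = (S − I)·e^(rT) = (106.72 − 10.6546) · e^(0.0890·11/12)
= 96.0654 · e^0.081583 = 96.0654 × 1.085003 = ¥104.23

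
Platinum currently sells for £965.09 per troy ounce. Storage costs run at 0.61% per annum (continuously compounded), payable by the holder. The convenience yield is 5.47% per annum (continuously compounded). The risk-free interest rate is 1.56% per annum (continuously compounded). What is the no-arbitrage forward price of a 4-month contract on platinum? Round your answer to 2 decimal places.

£954.53 per troy ounce

Net carry = r + u − y = 0.0156 + 0.0061 − 0.0547 = -0.0330
F = S·e^((r+u−y)T) = 965.09 · e^(-0.0330 × 4/12) = 965.09 · e^-0.011000
= 965.09 × 0.989060 = £954.53 per troy ounce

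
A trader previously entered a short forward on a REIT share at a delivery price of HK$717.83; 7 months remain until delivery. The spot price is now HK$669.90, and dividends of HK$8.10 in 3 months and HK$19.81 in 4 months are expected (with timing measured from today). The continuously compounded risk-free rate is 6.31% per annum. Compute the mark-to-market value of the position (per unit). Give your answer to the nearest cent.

HK$49.36

PV(remaining dividends) I = 8.10·e^(−0.0631·3/12) + 19.81·e^(−0.0631·4/12) = 27.3709
Current forward F = (S − I)·e^(rT) = (669.90 − 27.3709)·e^(0.0631·7/12) = 642.5291 × 1.037494 = 666.6201
Value (long) = (F − K)·e^(−rT) = (666.6201 − 717.83) × 0.963861 = -49.3592
Short position value = −(long value) = HK$49.36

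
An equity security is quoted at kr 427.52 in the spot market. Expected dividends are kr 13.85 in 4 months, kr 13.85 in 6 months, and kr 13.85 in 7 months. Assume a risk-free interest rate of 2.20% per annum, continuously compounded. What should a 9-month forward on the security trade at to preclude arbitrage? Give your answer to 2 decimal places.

PV(dividends) I = 13.85·e^(−0.0220·4/12) + 13.85·e^(−0.0220·6/12) + 13.85·e^(−0.0220·7/12)
I = 13.7488 + 13.6985 + 13.6734 = 41.1207
F = (S − I)·e^(rT) = (427.52 − 41.1207) · e^(0.0220·9/12)
= 386.3993 · e^0.016500 = 386.3993 × 1.016637 = kr 392.83

kr 392.83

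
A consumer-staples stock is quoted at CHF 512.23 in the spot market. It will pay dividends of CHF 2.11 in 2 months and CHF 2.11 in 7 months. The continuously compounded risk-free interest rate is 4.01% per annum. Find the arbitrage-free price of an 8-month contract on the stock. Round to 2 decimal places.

PV(dividends) I = 2.11·e^(−0.0401·2/12) + 2.11·e^(−0.0401·7/12)
I = 2.0959 + 2.0612 = 4.1571
F = (S − I)·e^(rT) = (512.23 − 4.1571) · e^(0.0401·8/12)
= 508.0729 · e^0.026733 = 508.0729 × 1.027094 = CHF 521.84

CHF 521.84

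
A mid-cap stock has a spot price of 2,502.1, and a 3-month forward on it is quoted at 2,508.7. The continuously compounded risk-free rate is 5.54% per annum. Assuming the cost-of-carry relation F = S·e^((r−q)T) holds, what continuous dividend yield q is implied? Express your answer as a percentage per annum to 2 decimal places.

From F = S·e^((r−q)T): (r − q) = ln(F/S)/T
ln(2508.7/2502.1) = ln(1.002638) = 0.002635
(r − q) = 0.002635 / (3/12) = 0.010540
q = r − ln(F/S)/T = 0.0554 − 0.010540 = 0.044860
q = 4.49%

4.49%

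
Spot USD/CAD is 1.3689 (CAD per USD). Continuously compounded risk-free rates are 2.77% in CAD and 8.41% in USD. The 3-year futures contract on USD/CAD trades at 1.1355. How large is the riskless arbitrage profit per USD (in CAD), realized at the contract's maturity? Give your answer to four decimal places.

0.0203 per USD (in CAD)

Fair futures: F* = S·e^(carry·T), with carry = (r_CAD − r_USD) = 0.0277 − 0.0841 = -0.0564
F* = 1.3689 · e^(-0.0564 × 3) = 1.3689 · e^-0.169200 = 1.3689 × 0.844340 = 1.1558
Market 1.1355 < fair 1.1558: forward underpriced → reverse cash-and-carry (short spot, go long the forward).
At maturity, profit = |F_mkt − F*| = |1.1355 − 1.1558| = 0.0203 per USD (in CAD)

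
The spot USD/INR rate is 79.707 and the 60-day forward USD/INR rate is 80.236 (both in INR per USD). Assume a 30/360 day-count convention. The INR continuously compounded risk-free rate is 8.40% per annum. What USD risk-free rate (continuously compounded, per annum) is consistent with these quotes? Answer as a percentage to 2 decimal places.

F = S·e^((r_INR − r_USD)T) ⇒ r_USD = r_INR − ln(F/S)/T
ln(80.236/79.707) = 0.006615; /(60/360) = 0.039690
r_USD = 0.0840 − 0.039690 = 0.044310
r_USD = 4.43%

4.43%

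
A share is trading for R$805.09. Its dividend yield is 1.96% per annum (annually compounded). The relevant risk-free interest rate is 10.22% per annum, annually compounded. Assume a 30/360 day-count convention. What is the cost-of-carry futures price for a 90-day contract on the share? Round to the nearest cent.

F = S · (1+r)^T / (1+q)^T
= 805.09 × 1.024625 / 1.004864 = 805.09 × 1.019665
F = R$820.92

R$820.92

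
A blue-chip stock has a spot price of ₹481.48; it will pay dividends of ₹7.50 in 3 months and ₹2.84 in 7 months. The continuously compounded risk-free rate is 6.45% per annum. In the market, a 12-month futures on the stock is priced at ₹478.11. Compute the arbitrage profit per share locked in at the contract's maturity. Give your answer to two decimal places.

₹24.66 per share

PV(dividends) I = 7.50·e^(−0.0645·3/12) + 2.84·e^(−0.0645·7/12) = 10.1152
Fair futures F* = (S − I)·e^(rT) = (481.48 − 10.1152)·e^0.064500 = 471.3648 × 1.066626 = 502.7700
Market ₹478.11 < fair 502.7700: forward underpriced → reverse cash-and-carry (short the stock, invest proceeds at r, pay the dividends, go long the forward).
Profit at T = |F_mkt − F*| = |478.11 − 502.7700| = ₹24.66 per share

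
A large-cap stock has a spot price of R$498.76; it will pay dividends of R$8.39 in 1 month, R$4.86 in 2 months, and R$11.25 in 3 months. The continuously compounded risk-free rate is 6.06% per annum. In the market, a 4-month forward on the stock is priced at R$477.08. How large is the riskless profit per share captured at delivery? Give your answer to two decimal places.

PV(dividends) I = 8.39·e^(−0.0606·1/12) + 4.86·e^(−0.0606·2/12) + 11.25·e^(−0.0606·3/12) = 24.2397
Fair forward F* = (S − I)·e^(rT) = (498.76 − 24.2397)·e^0.020200 = 474.5203 × 1.020405 = 484.2029
Market R$477.08 < fair 484.2029: forward underpriced → reverse cash-and-carry (short the stock, invest proceeds at r, pay the dividends, go long the forward).
Profit at T = |F_mkt − F*| = |477.08 − 484.2029| = R$7.12 per share

R$7.12 per share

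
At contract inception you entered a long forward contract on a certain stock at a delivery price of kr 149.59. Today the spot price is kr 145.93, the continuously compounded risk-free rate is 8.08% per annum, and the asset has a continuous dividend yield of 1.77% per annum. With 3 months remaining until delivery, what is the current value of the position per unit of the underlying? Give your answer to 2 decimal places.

Current fair forward for the remaining 3 months: F = S·e^((r − q)·T), (r − q) = 0.0808 − 0.0177 = 0.0631
F = 145.93 · e^(0.0631 × 3/12) = 145.93 × 1.015900 = 148.2503
Value of long forward = (F − K)·e^(−rT) = (148.2503 − 149.59) · e^(−0.0808·3/12)
= -1.3397 × 0.980003 = -1.31

-kr 1.31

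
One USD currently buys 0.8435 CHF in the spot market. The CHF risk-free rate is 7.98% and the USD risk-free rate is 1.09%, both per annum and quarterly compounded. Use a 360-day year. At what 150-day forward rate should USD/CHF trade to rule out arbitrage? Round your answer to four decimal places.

0.8678

By covered interest parity, F = S · (1+r_CHF/4)^(4T) / (1+r_USD/4)^(4T)
= 0.8435 × 1.033471 / 1.004546 = 0.8435 × 1.028794
F = 0.8678 CHF per USD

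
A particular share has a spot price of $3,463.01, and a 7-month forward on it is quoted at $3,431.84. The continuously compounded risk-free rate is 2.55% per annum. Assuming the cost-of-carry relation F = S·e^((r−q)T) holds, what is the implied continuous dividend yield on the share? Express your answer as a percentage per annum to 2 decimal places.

From F = S·e^((r−q)T): (r − q) = ln(F/S)/T
ln(3431.84/3463.01) = ln(0.990999) = -0.009042
(r − q) = -0.009042 / (7/12) = -0.015501
q = r − ln(F/S)/T = 0.0255 + 0.015501 = 0.041001
q = 4.10%

4.10%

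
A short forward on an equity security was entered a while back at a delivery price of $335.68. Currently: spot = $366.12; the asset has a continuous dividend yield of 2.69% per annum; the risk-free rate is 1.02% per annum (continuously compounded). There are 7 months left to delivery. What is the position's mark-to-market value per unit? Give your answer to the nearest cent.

Current fair forward for the remaining 7 months: F = S·e^((r − q)·T), (r − q) = 0.0102 − 0.0269 = -0.0167
F = 366.12 · e^(-0.0167 × 7/12) = 366.12 × 0.990306 = 362.5708
Value of long forward = (F − K)·e^(−rT) = (362.5708 − 335.68) · e^(−0.0102·7/12)
= 26.8908 × 0.994068 = 26.73
Short position value = −(long value) = -$26.73

-$26.73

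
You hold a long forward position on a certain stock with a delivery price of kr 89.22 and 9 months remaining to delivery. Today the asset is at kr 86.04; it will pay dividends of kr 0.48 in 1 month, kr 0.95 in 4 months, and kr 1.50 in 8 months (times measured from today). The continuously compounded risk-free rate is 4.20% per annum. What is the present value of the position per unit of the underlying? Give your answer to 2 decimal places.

PV(remaining dividends) I = 0.48·e^(−0.0420·1/12) + 0.95·e^(−0.0420·4/12) + 1.50·e^(−0.0420·8/12) = 2.8737
Current forward F = (S − I)·e^(rT) = (86.04 − 2.8737)·e^(0.0420·9/12) = 83.1663 × 1.032001 = 85.8277
Value (long) = (F − K)·e^(−rT) = (85.8277 − 89.22) × 0.968991 = -3.2871
Value = -kr 3.29

-kr 3.29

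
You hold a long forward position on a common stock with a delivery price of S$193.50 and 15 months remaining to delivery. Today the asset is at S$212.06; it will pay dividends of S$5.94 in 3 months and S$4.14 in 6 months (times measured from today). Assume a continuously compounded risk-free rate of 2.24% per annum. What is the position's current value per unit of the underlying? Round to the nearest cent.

S$13.90

PV(remaining dividends) I = 5.94·e^(−0.0224·3/12) + 4.14·e^(−0.0224·6/12) = 10.0007
Current forward F = (S − I)·e^(rT) = (212.06 − 10.0007)·e^(0.0224·15/12) = 202.0593 × 1.028396 = 207.7970
Value (long) = (F − K)·e^(−rT) = (207.7970 − 193.50) × 0.972388 = 13.9022
Value = S$13.90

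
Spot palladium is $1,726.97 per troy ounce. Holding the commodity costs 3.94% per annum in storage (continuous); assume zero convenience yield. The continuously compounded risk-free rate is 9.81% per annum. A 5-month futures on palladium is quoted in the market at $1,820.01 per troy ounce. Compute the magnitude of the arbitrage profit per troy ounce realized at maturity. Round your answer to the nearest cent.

Fair futures: F* = S·e^(carry·T), with carry = (r + u) = 0.0981 + 0.0394 = 0.1375
F* = 1726.97 · e^(0.1375 × 5/12) = 1726.97 · e^0.05729167 = 1726.97 × 1.05896463 = $1828.8001
Market $1820.01 < fair $1828.8001: forward underpriced → reverse cash-and-carry (short spot, go long the forward).
At maturity, profit = |F_mkt − F*| = |1820.01 − 1828.8001| = $8.79 per troy ounce

$8.79 per troy ounce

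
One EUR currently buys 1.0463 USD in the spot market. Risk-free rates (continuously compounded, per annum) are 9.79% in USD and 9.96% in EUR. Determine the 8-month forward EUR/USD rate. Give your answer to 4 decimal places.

1.0451

F = S·e^((r_USD − r_EUR)T) = 1.0463 · e^((0.0979 − 0.0996) × 8/12)
= 1.0463 · e^-0.001133 = 1.0463 × 0.998868
F = 1.0451 USD per EUR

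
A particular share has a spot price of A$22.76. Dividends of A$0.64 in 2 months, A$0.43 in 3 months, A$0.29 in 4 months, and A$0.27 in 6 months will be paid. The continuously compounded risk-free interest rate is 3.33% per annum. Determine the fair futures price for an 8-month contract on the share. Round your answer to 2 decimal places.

A$21.62

PV(dividends) I = 0.64·e^(−0.0333·2/12) + 0.43·e^(−0.0333·3/12) + 0.29·e^(−0.0333·4/12) + 0.27·e^(−0.0333·6/12)
I = 0.6365 + 0.4264 + 0.2868 + 0.2655 = 1.6152
F = (S − I)·e^(rT) = (22.76 − 1.6152) · e^(0.0333·8/12)
= 21.1448 · e^0.022200 = 21.1448 × 1.022448 = A$21.62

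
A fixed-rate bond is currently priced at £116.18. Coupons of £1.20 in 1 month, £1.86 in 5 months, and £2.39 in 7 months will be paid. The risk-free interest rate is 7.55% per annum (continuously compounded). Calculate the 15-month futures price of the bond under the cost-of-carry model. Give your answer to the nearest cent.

PV(coupons) I = 1.20·e^(−0.0755·1/12) + 1.86·e^(−0.0755·5/12) + 2.39·e^(−0.0755·7/12)
I = 1.1925 + 1.8024 + 2.2870 = 5.2819
F = (S − I)·e^(rT) = (116.18 − 5.2819) · e^(0.0755·15/12)
= 110.8981 · e^0.094375 = 110.8981 × 1.098972 = £121.87

£121.87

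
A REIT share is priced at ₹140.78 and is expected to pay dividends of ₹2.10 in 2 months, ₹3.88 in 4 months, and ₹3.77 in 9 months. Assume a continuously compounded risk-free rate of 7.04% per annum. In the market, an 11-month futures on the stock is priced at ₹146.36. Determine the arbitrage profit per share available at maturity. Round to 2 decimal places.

PV(dividends) I = 2.10·e^(−0.0704·2/12) + 3.88·e^(−0.0704·4/12) + 3.77·e^(−0.0704·9/12) = 9.4416
Fair futures F* = (S − I)·e^(rT) = (140.78 − 9.4416)·e^0.064533 = 131.3384 × 1.066661 = 140.0935
Market ₹146.36 > fair 140.0935: forward overpriced → cash-and-carry (borrow at r, buy the stock and collect the dividends, short the forward).
Profit at T = |F_mkt − F*| = |146.36 − 140.0935| = ₹6.27 per share

₹6.27 per share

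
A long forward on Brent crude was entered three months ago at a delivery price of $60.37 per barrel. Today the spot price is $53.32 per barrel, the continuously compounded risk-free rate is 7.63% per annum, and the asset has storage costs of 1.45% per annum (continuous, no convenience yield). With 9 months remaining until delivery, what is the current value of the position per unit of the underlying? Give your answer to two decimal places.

Current fair forward for the remaining 9 months: F = S·e^((r + u)·T), (r + u) = 0.0763 + 0.0145 = 0.0908
F = 53.32 · e^(0.0908 × 9/12) = 53.32 × 1.070472 = 57.0776
Value of long forward = (F − K)·e^(−rT) = (57.0776 − 60.37) · e^(−0.0763·9/12)
= -3.2924 × 0.944382 = -3.11

-$3.11 per barrel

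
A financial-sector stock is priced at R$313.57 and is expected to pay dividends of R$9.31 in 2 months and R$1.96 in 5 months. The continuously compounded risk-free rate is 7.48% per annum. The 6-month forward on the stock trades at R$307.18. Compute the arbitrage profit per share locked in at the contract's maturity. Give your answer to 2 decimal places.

R$6.82 per share

PV(dividends) I = 9.31·e^(−0.0748·2/12) + 1.96·e^(−0.0748·5/12) = 11.0945
Fair forward F* = (S − I)·e^(rT) = (313.57 − 11.0945)·e^0.037400 = 302.4755 × 1.038108 = 314.0022
Market R$307.18 < fair 314.0022: forward underpriced → reverse cash-and-carry (short the stock, invest proceeds at r, pay the dividends, go long the forward).
Profit at T = |F_mkt − F*| = |307.18 − 314.0022| = R$6.82 per share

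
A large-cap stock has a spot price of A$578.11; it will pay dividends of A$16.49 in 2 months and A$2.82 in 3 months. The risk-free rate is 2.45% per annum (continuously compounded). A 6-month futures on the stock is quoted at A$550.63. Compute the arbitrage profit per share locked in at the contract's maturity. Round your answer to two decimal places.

A$15.14 per share

PV(dividends) I = 16.49·e^(−0.0245·2/12) + 2.82·e^(−0.0245·3/12) = 19.2256
Fair futures F* = (S − I)·e^(rT) = (578.11 − 19.2256)·e^0.012250 = 558.8844 × 1.012325 = 565.7727
Market A$550.63 < fair 565.7727: forward underpriced → reverse cash-and-carry (short the stock, invest proceeds at r, pay the dividends, go long the forward).
Profit at T = |F_mkt − F*| = |550.63 − 565.7727| = A$15.14 per share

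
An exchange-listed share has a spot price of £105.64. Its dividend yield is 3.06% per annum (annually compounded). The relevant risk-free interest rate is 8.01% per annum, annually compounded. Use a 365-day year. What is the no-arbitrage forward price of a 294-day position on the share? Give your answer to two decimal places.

£109.71

F = S · (1+r)^T / (1+q)^T
= 105.64 × 1.064032 / 1.024575 = 105.64 × 1.038511
F = £109.71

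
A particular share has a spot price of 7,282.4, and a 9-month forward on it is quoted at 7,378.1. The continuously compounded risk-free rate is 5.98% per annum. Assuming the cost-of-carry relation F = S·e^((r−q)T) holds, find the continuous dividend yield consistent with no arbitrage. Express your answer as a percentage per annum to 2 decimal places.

From F = S·e^((r−q)T): (r − q) = ln(F/S)/T
ln(7378.1/7282.4) = ln(1.013141) = 0.013055
(r − q) = 0.013055 / (9/12) = 0.017407
q = r − ln(F/S)/T = 0.0598 − 0.017407 = 0.042393
q = 4.24%

4.24%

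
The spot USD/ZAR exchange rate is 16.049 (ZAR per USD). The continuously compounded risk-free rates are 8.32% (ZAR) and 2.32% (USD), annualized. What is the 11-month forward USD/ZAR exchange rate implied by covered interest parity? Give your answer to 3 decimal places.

16.956

F = S·e^((r_ZAR − r_USD)T) = 16.049 · e^((0.0832 − 0.0232) × 11/12)
= 16.049 · e^0.055000 = 16.049 × 1.056541
F = 16.956 ZAR per USD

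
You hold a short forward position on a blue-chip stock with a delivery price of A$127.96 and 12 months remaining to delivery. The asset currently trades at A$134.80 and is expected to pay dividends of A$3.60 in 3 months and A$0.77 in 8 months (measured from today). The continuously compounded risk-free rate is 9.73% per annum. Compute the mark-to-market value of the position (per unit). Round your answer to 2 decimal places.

PV(remaining dividends) I = 3.60·e^(−0.0973·3/12) + 0.77·e^(−0.0973·8/12) = 4.2351
Current forward F = (S − I)·e^(rT) = (134.80 − 4.2351)·e^(0.0973·12/12) = 130.5649 × 1.102191 = 143.9075
Value (long) = (F − K)·e^(−rT) = (143.9075 − 127.96) × 0.907284 = 14.4689
Short position value = −(long value) = -A$14.47

-A$14.47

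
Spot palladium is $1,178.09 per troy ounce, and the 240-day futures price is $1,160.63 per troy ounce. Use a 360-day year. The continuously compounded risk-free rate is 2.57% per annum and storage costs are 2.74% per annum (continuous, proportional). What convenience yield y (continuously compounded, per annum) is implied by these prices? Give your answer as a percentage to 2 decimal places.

7.55%

F = S·e^((r+u−y)T) ⇒ (r+u−y) = ln(F/S)/T
ln(1160.63/1178.09) = -0.014932; /T ⇒ -0.022398
y = r + u − ln(F/S)/T = 0.0257 + 0.0274 + 0.022398 = 0.075498
y = 7.55%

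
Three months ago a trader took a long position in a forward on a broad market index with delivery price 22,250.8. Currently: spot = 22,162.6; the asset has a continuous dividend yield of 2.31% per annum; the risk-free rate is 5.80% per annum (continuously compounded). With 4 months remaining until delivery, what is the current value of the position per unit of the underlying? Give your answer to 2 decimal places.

Current fair forward for the remaining 4 months: F = S·e^((r − q)·T), (r − q) = 0.0580 − 0.0231 = 0.0349
F = 22162.6 · e^(0.0349 × 4/12) = 22162.6 × 1.01170126 = 22421.9303
Value of long forward = (F − K)·e^(−rT) = (22421.9303 − 22250.8) · e^(−0.0580·4/12)
= 171.1303 × 0.98085236 = 167.85

167.85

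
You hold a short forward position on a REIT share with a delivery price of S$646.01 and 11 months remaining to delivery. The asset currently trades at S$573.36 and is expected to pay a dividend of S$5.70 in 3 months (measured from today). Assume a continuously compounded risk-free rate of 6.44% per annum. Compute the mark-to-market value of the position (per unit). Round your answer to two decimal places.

PV(remaining dividends) I = 5.70·e^(−0.0644·3/12) = 5.6090
Current forward F = (S − I)·e^(rT) = (573.36 − 5.6090)·e^(0.0644·11/12) = 567.7510 × 1.060811 = 602.2765
Value (long) = (F − K)·e^(−rT) = (602.2765 − 646.01) × 0.942675 = -41.2265
Short position value = −(long value) = S$41.23

S$41.23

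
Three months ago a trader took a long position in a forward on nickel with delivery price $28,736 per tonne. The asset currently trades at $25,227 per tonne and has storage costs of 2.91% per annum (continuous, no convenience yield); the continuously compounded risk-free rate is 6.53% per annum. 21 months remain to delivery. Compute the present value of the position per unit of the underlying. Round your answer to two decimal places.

$912.08 per tonne

Current fair forward for the remaining 21 months: F = S·e^((r + u)·T), (r + u) = 0.0653 + 0.0291 = 0.0944
F = 25227 · e^(0.0944 × 21/12) = 25227 × 1.17962902 = 29758.5013
Value of long forward = (F − K)·e^(−rT) = (29758.5013 − 28736) · e^(−0.0653·21/12)
= 1022.5013 × 0.89201262 = 912.08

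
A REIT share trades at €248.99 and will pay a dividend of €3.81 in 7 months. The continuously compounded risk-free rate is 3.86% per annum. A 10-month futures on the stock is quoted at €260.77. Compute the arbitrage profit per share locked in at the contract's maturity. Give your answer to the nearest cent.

PV(dividends) I = 3.81·e^(−0.0386·7/12) = 3.7252
Fair futures F* = (S − I)·e^(rT) = (248.99 − 3.7252)·e^0.032167 = 245.2648 × 1.032690 = 253.2825
Market €260.77 > fair 253.2825: forward overpriced → cash-and-carry (borrow at r, buy the stock and collect the dividends, short the forward).
Profit at T = |F_mkt − F*| = |260.77 − 253.2825| = €7.49 per share

€7.49 per share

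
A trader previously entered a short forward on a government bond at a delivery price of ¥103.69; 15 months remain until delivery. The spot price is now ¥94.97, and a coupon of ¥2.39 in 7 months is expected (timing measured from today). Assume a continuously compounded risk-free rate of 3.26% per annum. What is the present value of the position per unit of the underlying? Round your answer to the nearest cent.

PV(remaining coupons) I = 2.39·e^(−0.0326·7/12) = 2.3450
Current forward F = (S − I)·e^(rT) = (94.97 − 2.3450)·e^(0.0326·15/12) = 92.6250 × 1.041592 = 96.4775
Value (long) = (F − K)·e^(−rT) = (96.4775 − 103.69) × 0.960069 = -6.9245
Short position value = −(long value) = ¥6.92

¥6.92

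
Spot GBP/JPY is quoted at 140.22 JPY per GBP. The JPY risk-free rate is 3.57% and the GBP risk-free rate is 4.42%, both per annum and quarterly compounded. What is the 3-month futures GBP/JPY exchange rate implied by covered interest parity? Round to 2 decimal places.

139.93

By covered interest parity, F = S · (1+r_JPY/4)^(4T) / (1+r_GBP/4)^(4T)
= 140.22 × 1.008925 / 1.011050 = 140.22 × 0.997898
F = 139.93 JPY per GBP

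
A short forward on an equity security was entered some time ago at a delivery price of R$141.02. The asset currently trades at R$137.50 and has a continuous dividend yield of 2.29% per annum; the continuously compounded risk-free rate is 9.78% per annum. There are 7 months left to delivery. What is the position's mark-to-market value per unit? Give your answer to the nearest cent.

-R$2.48

Current fair forward for the remaining 7 months: F = S·e^((r − q)·T), (r − q) = 0.0978 − 0.0229 = 0.0749
F = 137.50 · e^(0.0749 × 7/12) = 137.50 × 1.044660 = 143.6407
Value of long forward = (F − K)·e^(−rT) = (143.6407 − 141.02) · e^(−0.0978·7/12)
= 2.6207 × 0.944547 = 2.48
Short position value = −(long value) = -R$2.48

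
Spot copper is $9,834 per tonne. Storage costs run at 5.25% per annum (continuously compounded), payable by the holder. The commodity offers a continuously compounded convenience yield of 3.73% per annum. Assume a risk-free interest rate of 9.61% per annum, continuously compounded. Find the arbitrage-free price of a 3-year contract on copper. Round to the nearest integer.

Net carry = r + u − y = 0.0961 + 0.0525 − 0.0373 = 0.1113
F = S·e^((r+u−y)T) = 9834 · e^(0.1113 × 3) = 9834 · e^0.333900
= 9834 × 1.396403 = $13,732 per tonne

$13,732 per tonne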